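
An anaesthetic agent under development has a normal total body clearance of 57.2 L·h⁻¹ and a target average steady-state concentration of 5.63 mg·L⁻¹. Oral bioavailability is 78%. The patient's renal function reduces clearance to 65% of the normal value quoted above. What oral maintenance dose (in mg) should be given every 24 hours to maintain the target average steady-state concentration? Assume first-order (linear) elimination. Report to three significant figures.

6440 mg

Patient clearance = 0.65 × 57.20 = 37.18 L/h
D = CL × Css × τ / F = 37.18 × 5.63 × 24 / 0.78 = 6441 mg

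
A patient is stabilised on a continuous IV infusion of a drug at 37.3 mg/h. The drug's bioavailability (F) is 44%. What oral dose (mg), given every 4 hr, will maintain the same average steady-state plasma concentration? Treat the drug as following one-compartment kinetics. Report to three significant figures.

339 mg

To maintain the same Css, the systemic dosing rate must be unchanged: F·D/τ = infusion rate.
D = rate × τ / F = 37.3 × 4 / 0.44 = 339.1 mg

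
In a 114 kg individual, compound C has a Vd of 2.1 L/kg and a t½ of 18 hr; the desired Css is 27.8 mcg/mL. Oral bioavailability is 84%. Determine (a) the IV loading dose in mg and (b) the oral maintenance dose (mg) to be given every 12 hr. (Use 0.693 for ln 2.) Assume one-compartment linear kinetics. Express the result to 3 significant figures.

Total Vd = 2.1 × 114 = 239.4 L
LD = Vd × C = 239.4 × 27.8 = 6655 mg
CL = 0.693 × Vd / t½ = 0.693 × 239.4 / 18 = 9.217 L/h
D = CL × Css × τ / F = 9.217 × 27.8 × 12 / 0.84 = 3660 mg

(a) 6660 mg; (b) 3660 mg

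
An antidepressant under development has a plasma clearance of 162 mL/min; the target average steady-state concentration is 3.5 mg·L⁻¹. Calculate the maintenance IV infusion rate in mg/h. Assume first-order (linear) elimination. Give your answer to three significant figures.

34.0 mg/h

CL = 162 mL/min × 60/1000 = 9.720 L/h
At steady state, infusion rate equals elimination rate: rate in = CL × Css.
Infusion rate = CL · Css = 9.720 L/h × 3.5 mg/L = 34.02 mg/h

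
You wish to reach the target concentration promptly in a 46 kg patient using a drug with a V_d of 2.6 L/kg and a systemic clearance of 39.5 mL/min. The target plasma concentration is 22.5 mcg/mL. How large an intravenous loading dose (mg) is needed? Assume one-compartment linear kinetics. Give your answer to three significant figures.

2690 mg

Total Vd = 2.6 × 46 = 119.6 L
The loading dose fills Vd to the target concentration.
LD = Vd × C = 119.6 × 22.50 = 2691 mg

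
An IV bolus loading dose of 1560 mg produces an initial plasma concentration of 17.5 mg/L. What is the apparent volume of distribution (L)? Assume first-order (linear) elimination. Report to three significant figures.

Immediately after an IV bolus, C₀ = Dose / Vd, so Vd = Dose / C₀.
Vd = 1560 / 17.5 = 89.14 L

89.1 L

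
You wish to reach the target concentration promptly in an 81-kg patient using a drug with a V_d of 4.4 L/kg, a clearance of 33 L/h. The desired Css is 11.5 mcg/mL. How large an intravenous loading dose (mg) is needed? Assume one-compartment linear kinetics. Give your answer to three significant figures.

Vd = 4.4 L/kg × 81 kg = 356.4 L
LD = Vd × C = 356.4 × 11.50 = 4099 mg

4100 mg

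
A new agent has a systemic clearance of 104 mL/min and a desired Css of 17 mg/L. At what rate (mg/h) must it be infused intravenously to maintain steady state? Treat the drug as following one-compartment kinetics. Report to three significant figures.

CL = 104 mL/min × 60/1000 = 6.240 L/h
Infusion rate = CL · Css = 6.240 L/h × 17 mg/L = 106.1 mg/h

106 mg/h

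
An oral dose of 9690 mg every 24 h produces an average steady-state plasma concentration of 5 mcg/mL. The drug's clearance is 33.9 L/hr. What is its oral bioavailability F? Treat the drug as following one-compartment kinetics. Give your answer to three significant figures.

0.420

F·D/τ = CL·Css at steady state → F = CL·Css·τ / D.
F = 33.9 × 5 × 24 / 9690 = 0.420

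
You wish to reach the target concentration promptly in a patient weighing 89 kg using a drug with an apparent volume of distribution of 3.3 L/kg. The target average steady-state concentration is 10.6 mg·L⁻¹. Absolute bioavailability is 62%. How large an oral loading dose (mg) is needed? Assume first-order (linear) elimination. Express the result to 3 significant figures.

Vd = 3.3 L/kg × 89 kg = 293.7 L
LD = Vd × C / F = 293.7 × 10.60 / 0.62 = 5021 mg

5020 mg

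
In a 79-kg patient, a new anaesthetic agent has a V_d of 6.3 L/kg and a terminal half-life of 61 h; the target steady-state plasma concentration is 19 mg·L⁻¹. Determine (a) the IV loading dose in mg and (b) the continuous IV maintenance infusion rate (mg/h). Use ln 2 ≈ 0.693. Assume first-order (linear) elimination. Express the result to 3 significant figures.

(a) 9460 mg; (b) 107 mg/h

Vd(total) = 79 kg × 6.3 L/kg = 497.7 L
LD = Vd × C = 497.7 × 19 = 9456 mg
CL = 0.693 × Vd / t½ = 0.693 × 497.7 / 61 = 5.654 L/h
Infusion rate = CL × Css = 5.654 × 19 = 107.4 mg/h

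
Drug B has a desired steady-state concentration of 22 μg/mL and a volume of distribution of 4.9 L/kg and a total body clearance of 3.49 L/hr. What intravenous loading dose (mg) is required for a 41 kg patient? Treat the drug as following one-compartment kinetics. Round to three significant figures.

4420 mg

Total Vd = 4.9 × 41 = 200.9 L
LD = Vd × C = 200.9 × 22.00 = 4420 mg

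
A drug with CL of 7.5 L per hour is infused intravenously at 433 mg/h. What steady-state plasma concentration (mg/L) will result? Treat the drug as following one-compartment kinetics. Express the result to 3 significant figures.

57.7 mg/L

Css = rate / CL = 433 / 7.500 = 57.73 mg/L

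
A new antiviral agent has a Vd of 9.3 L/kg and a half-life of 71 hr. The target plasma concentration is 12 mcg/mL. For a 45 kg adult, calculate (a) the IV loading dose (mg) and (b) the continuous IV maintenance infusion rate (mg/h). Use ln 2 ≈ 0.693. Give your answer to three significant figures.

Vd = 9.3 L/kg × 45 kg = 418.5 L
LD = Vd × C = 418.5 × 12 = 5022 mg
CL = 0.693 × Vd / t½ = 0.693 × 418.5 / 71 = 4.085 L/h
Infusion rate = CL × Css = 4.085 × 12 = 49.02 mg/h

(a) 5020 mg; (b) 49.0 mg/h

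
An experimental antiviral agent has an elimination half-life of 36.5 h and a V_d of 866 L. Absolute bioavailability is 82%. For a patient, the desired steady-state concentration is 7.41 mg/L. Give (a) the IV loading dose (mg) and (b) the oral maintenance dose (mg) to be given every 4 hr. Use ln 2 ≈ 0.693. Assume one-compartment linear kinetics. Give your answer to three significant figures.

LD = Vd × C = 866.0 × 7.41 = 6417 mg
CL = 0.693 × Vd / t½ = 0.693 × 866.0 / 36.5 = 16.44 L/h
D = CL × Css × τ / F = 16.44 × 7.41 × 4 / 0.82 = 594.2 mg

(a) 6420 mg; (b) 594 mg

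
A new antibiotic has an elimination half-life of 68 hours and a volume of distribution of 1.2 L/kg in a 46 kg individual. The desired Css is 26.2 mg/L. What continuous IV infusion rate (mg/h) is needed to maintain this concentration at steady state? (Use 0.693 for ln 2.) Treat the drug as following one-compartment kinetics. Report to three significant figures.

14.7 mg/h

Vd(total) = 46 kg × 1.2 L/kg = 55.20 L
CL = ln 2 · Vd / t½ = 0.693 × 55.20 / 68 = 0.5626 L/h
Infusion rate = CL × Css = 0.5626 × 26.2 = 14.74 mg/h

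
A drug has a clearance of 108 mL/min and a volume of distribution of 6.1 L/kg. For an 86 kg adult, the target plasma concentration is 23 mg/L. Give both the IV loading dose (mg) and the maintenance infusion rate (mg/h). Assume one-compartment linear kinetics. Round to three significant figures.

Total Vd = 6.1 × 86 = 524.6 L
LD = Vd · C_target = 524.6 × 23 = 12070 mg
CL = 108 mL/min = 108 × 0.06 = 6.480 L/h
Maintenance: replace elimination → rate = CL × Css = 6.480 × 23 = 149.0 mg/h

(a) 12100 mg; (b) 149 mg/h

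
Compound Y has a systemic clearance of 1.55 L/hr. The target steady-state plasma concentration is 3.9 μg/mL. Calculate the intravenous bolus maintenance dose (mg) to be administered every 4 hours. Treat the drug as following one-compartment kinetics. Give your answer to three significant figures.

D = CL × Css × τ = 1.550 × 3.9 × 4 = 24.18 mg

24.2 mg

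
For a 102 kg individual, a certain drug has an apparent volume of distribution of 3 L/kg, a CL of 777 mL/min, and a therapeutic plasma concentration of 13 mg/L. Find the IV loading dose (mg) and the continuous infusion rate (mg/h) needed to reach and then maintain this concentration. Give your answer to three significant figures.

(a) 3980 mg; (b) 606 mg/h

Total Vd = 3 × 102 = 306.0 L
Loading dose = Vd × C = 306.0 × 13 = 3978 mg
Convert clearance: 777 mL/min × 60 min/h ÷ 1000 mL/L = 46.62 L/h
Maintenance: replace elimination → rate = CL × Css = 46.62 × 13 = 606.1 mg/h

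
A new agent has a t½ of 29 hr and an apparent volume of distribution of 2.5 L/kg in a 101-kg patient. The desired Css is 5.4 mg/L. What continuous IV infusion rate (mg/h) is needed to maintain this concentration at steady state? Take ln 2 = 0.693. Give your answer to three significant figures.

Vd = 2.5 L/kg × 101 kg = 252.5 L
CL = 0.693 × Vd / t½ = 0.693 × 252.5 / 29 = 6.034 L/h
Infusion rate = CL × Css = 6.034 × 5.4 = 32.58 mg/h

32.6 mg/h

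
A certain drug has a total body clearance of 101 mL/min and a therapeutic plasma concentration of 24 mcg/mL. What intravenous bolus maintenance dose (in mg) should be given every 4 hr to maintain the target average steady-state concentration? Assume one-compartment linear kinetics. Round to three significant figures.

582 mg

CL = 101 mL/min = 101 × 0.06 = 6.060 L/h
D = CL × Css × τ = 6.060 × 24 × 4 = 581.8 mg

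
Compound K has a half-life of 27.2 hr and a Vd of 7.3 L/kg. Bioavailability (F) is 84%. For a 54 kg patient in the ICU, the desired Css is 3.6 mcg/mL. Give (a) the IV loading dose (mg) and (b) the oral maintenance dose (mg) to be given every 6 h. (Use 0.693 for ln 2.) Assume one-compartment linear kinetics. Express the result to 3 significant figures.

Vd = 7.3 L/kg × 54 kg = 394.2 L
LD = Vd × C = 394.2 × 3.6 = 1419 mg
CL = 0.693 × Vd / t½ = 0.693 × 394.2 / 27.2 = 10.04 L/h
D = CL × Css × τ / F = 10.04 × 3.6 × 6 / 0.84 = 258.2 mg

(a) 1420 mg; (b) 258 mg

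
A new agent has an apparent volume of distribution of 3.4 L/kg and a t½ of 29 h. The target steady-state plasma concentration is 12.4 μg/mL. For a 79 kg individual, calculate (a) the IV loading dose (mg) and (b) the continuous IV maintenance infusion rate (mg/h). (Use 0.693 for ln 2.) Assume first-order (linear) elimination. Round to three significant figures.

Vd = 3.4 L/kg × 79 kg = 268.6 L
LD = Vd × C = 268.6 × 12.4 = 3331 mg
CL = 0.693 × Vd / t½ = 0.693 × 268.6 / 29 = 6.419 L/h
Infusion rate = CL × Css = 6.419 × 12.4 = 79.60 mg/h

(a) 3330 mg; (b) 79.6 mg/h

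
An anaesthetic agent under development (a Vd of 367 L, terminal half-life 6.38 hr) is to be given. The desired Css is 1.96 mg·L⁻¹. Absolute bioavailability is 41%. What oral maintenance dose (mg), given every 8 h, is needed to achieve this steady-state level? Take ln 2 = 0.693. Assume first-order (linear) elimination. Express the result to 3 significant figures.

CL = 0.693 × Vd / t½ = 0.693 × 367.0 / 6.38 = 39.86 L/h
D = CL × Css × τ / F = 39.86 × 1.96 × 8 / 0.41 = 1524 mg

1520 mg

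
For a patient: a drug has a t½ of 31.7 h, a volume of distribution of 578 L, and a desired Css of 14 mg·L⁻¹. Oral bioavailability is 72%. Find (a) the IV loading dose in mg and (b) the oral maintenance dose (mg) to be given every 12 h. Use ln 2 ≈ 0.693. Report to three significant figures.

LD = Vd × C = 578.0 × 14 = 8092 mg
CL = 0.693 × Vd / t½ = 0.693 × 578.0 / 31.7 = 12.64 L/h
D = CL × Css × τ / F = 12.64 × 14 × 12 / 0.72 = 2949 mg

(a) 8090 mg; (b) 2950 mg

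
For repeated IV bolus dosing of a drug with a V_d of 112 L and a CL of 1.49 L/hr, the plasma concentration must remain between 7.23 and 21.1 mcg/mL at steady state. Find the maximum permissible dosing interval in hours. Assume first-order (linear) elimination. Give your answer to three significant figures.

80.5 h

k = CL / Vd = 1.490 / 112.0 = 0.01330 h⁻¹
Between IV bolus doses, concentration decays as C = C₀·e^(−kτ), so C_peak/C_trough = e^(kτ).
τ_max = ln(C_peak/C_trough) / k = ln(21.1/7.23) / 0.01330 = 1.071 / 0.01330 = 80.53 h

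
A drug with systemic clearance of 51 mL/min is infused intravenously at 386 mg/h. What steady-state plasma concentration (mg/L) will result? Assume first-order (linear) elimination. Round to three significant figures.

126 mg/L

CL = 51 mL/min × 60/1000 = 3.060 L/h
Css = rate / CL = 386 / 3.060 = 126.1 mg/L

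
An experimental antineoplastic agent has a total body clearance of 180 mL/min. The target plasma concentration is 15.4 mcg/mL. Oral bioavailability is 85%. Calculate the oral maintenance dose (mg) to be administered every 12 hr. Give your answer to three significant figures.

2350 mg

CL = 180 mL/min = 180 × 0.06 = 10.80 L/h
D = CL × Css × τ / F = 10.80 × 15.4 × 12 / 0.85 = 2348 mg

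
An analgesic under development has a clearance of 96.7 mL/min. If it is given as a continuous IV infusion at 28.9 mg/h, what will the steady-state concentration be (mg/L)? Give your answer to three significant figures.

4.98 mg/L

CL = 96.7 mL/min = 96.7 × 0.06 = 5.802 L/h
Css = rate / CL = 28.9 / 5.802 = 4.981 mg/L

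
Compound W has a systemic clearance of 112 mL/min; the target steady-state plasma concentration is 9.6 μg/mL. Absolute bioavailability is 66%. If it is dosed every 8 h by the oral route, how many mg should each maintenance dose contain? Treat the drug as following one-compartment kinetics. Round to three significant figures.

782 mg

CL = 112 mL/min = 112 × 0.06 = 6.720 L/h
D = CL × Css × τ / F = 6.720 × 9.6 × 8 / 0.66 = 782.0 mg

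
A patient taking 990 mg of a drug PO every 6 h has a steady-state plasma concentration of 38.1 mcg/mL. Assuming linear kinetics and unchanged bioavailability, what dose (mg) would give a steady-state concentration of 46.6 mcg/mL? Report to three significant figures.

1210 mg

For first-order elimination, Css ∝ F·D/(CL·τ); F and CL are unchanged, so Css ∝ D/τ.
D₂ = D₁ × (Css,target / Css,current) = 990 × 46.6/38.1 = 1211 mg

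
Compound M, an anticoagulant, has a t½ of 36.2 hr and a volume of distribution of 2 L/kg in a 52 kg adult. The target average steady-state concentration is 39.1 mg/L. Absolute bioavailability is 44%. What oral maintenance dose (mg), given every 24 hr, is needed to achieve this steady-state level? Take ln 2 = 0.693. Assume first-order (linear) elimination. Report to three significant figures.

4250 mg

Vd = 2 L/kg × 52 kg = 104.0 L
CL = ln 2 · Vd / t½ = 0.693 × 104.0 / 36.2 = 1.991 L/h
D = CL × Css × τ / F = 1.991 × 39.1 × 24 / 0.44 = 4246 mg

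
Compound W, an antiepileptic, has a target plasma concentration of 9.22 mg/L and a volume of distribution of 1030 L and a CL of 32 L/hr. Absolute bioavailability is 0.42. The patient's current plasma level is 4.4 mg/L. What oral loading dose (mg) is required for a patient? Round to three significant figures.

Concentration deficit ΔC = 9.22 − 4.4 = 4.820 mg/L
LD = Vd × ΔC / F = 1030 × 4.820 / 0.42 = 11820 mg

11800 mg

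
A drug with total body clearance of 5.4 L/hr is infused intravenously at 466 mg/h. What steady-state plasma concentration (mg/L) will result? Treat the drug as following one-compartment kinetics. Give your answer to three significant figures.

86.3 mg/L

Css = rate / CL = 466 / 5.400 = 86.30 mg/L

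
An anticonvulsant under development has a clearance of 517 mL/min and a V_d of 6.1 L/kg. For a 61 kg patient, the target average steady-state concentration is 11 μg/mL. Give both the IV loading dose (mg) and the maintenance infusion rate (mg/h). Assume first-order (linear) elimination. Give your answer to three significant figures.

Vd(total) = 61 kg × 6.1 L/kg = 372.1 L
LD = Vd · C_target = 372.1 × 11 = 4093 mg
Convert clearance: 517 mL/min × 60 min/h ÷ 1000 mL/L = 31.02 L/h
Maintenance infusion rate = CL × Css = 31.02 × 11 = 341.2 mg/h

(a) 4090 mg; (b) 341 mg/h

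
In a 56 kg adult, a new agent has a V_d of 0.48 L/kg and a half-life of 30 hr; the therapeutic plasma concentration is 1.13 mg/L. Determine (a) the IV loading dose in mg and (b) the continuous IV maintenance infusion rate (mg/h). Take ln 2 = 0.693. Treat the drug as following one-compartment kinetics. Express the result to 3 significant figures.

Vd = 0.48 L/kg × 56 kg = 26.88 L
LD = Vd × C = 26.88 × 1.13 = 30.37 mg
CL = 0.693 × Vd / t½ = 0.693 × 26.88 / 30 = 0.6209 L/h
Infusion rate = CL × Css = 0.6209 × 1.13 = 0.7016 mg/h

(a) 30.4 mg; (b) 0.702 mg/h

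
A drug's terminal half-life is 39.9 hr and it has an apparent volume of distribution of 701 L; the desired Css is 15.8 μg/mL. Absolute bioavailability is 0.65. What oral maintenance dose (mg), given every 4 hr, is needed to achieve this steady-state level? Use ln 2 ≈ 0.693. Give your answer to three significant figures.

CL = 0.693 × Vd / t½ = 0.693 × 701.0 / 39.9 = 12.18 L/h
D = CL × Css × τ / F = 12.18 × 15.8 × 4 / 0.65 = 1184 mg

1180 mg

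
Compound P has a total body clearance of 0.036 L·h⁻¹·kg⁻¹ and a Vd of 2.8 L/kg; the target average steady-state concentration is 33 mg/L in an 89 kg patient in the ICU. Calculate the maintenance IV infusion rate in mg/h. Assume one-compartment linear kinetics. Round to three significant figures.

CL = 0.036 L·h⁻¹·kg⁻¹ × 89 kg = 3.204 L/h
At steady state, infusion rate equals elimination rate: rate in = CL × Css.
R₀ = 3.204 × 33 = 105.7 mg/h

106 mg/h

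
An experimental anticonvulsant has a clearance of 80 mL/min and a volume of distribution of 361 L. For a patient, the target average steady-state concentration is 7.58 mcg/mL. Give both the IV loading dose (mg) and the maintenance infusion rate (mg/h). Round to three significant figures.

Loading: fill Vd to C_target → 361.0 L × 7.58 mg/L = 2736 mg
CL = 80 mL/min = 80 × 0.06 = 4.800 L/h
Infusion rate = 4.800 L/h × 7.58 mg/L = 36.38 mg/h

(a) 2740 mg; (b) 36.4 mg/h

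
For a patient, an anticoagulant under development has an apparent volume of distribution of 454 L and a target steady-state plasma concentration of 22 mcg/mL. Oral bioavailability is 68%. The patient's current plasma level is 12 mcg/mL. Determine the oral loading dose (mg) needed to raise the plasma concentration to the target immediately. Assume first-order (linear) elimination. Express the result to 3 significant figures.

6680 mg

Concentration deficit ΔC = 22 − 12 = 10.00 mg/L
LD = Vd × ΔC / F = 454.0 × 10.00 / 0.68 = 6676 mg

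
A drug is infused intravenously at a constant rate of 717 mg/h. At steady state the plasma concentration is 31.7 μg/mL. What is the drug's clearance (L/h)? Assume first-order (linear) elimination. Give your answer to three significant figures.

22.6 L/h

At steady state, infusion rate = CL × Css, so CL = rate / Css.
CL = 717 / 31.7 = 22.62 L/h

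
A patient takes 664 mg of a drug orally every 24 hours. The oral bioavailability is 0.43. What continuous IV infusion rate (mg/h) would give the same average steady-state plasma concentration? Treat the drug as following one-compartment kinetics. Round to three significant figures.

Equivalent systemic input: infusion rate = F·D/τ.
Rate = 0.43 × 664 / 24 = 11.90 mg/h

11.9 mg/h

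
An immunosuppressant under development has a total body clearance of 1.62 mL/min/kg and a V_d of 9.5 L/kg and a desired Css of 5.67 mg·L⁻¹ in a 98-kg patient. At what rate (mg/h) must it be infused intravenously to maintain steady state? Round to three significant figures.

CL = 1.62 mL/min/kg × 98 kg = 158.8 mL/min = 158.8 × 60/1000 = 9.528 L/h
Infusion rate = CL · Css = 9.528 L/h × 5.67 mg/L = 54.02 mg/h

54.0 mg/h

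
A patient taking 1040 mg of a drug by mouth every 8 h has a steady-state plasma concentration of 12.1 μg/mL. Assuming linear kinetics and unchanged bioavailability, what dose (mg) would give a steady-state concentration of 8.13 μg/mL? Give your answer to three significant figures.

With linear kinetics, Css is proportional to dose rate (D/τ) at fixed clearance.
D₂ = D₁ × (Css,target / Css,current) = 1040 × 8.13/12.1 = 698.8 mg

699 mg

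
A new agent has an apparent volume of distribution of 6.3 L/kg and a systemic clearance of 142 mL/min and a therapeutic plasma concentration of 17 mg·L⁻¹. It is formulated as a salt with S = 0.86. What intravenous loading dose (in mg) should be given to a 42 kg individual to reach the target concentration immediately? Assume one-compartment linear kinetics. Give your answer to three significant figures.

5230 mg

Vd = 6.3 L/kg × 42 kg = 264.6 L
LD = Vd × C / S = 264.6 × 17.00 / 0.86 = 5230 mg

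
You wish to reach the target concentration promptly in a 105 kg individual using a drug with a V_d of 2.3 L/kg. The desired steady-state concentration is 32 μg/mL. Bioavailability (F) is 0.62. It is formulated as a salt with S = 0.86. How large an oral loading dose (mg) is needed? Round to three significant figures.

Vd = 2.3 L/kg × 105 kg = 241.5 L
LD = Vd × C / F / S = 241.5 × 32.00 / 0.62 / 0.86 = 14490 mg

14500 mg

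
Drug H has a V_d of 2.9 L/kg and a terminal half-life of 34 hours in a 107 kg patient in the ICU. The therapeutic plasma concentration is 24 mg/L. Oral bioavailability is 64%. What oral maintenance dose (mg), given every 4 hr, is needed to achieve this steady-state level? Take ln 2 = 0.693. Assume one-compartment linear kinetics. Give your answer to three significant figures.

949 mg

Vd(total) = 107 kg × 2.9 L/kg = 310.3 L
CL = ln 2 · Vd / t½ = 0.693 × 310.3 / 34 = 6.325 L/h
D = CL × Css × τ / F = 6.325 × 24 × 4 / 0.64 = 948.8 mg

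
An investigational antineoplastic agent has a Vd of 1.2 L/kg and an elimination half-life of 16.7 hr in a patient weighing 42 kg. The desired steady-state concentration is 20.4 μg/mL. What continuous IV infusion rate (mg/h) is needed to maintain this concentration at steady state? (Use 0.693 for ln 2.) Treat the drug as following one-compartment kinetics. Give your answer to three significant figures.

Total Vd = 1.2 × 42 = 50.40 L
CL = 0.693 × Vd / t½ = 0.693 × 50.40 / 16.7 = 2.091 L/h
Infusion rate = CL × Css = 2.091 × 20.4 = 42.66 mg/h

42.7 mg/h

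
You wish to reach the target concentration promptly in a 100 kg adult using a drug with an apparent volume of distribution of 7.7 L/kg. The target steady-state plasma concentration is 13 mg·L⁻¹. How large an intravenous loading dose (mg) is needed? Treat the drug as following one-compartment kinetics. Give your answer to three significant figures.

10000 mg

Vd = 7.7 L/kg × 100 kg = 770.0 L
LD = Vd × C = 770.0 × 13.00 = 10010 mg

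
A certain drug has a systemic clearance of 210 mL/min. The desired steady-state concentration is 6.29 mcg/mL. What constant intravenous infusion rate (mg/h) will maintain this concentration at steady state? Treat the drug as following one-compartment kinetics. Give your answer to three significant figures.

79.3 mg/h

CL = 210 mL/min = 210 × 0.06 = 12.60 L/h
At steady state, infusion rate equals elimination rate: rate in = CL × Css.
Rate = CL × Css = 12.60 × 6.29 = 79.25 mg/h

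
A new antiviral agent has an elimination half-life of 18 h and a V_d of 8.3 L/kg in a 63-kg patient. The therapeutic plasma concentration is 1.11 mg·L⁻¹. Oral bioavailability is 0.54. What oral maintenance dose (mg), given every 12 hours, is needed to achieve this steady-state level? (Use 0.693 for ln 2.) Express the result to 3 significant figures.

Vd = 8.3 L/kg × 63 kg = 522.9 L
k = 0.693/18 = 0.03850 h⁻¹, so CL = k·Vd = 0.03850 × 522.9 = 20.13 L/h
D = CL × Css × τ / F = 20.13 × 1.11 × 12 / 0.54 = 496.5 mg

497 mg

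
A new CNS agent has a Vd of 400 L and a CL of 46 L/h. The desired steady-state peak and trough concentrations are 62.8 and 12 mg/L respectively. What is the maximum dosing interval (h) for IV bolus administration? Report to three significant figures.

14.4 h

k = CL / Vd = 46.00 / 400.0 = 0.1150 h⁻¹
Between IV bolus doses, concentration decays as C = C₀·e^(−kτ), so C_peak/C_trough = e^(kτ).
τ_max = ln(C_peak/C_trough) / k = ln(62.8/12) / 0.1150 = 1.655 / 0.1150 = 14.39 h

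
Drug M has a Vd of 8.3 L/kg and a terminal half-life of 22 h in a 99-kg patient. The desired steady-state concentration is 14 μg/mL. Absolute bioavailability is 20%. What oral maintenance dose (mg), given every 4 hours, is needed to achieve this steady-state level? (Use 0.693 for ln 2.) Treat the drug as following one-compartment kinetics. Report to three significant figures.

7250 mg

Vd = 8.3 L/kg × 99 kg = 821.7 L
CL = 0.693 × Vd / t½ = 0.693 × 821.7 / 22 = 25.88 L/h
D = CL × Css × τ / F = 25.88 × 14 × 4 / 0.2 = 7246 mg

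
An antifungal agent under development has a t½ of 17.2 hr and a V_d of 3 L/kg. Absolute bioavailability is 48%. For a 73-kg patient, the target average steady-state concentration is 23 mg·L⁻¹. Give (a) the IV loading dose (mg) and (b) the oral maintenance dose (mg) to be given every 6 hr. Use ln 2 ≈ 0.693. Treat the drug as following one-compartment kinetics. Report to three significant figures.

Vd(total) = 73 kg × 3 L/kg = 219.0 L
LD = Vd × C = 219.0 × 23 = 5037 mg
CL = 0.693 × Vd / t½ = 0.693 × 219.0 / 17.2 = 8.824 L/h
D = CL × Css × τ / F = 8.824 × 23 × 6 / 0.48 = 2537 mg

(a) 5040 mg; (b) 2540 mg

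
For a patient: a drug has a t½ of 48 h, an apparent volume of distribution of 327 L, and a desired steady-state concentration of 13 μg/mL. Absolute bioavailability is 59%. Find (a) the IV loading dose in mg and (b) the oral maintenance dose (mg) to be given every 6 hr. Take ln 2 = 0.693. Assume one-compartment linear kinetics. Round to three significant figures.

LD = Vd × C = 327.0 × 13 = 4251 mg
CL = 0.693 × Vd / t½ = 0.693 × 327.0 / 48 = 4.721 L/h
D = CL × Css × τ / F = 4.721 × 13 × 6 / 0.59 = 624.1 mg

(a) 4250 mg; (b) 624 mg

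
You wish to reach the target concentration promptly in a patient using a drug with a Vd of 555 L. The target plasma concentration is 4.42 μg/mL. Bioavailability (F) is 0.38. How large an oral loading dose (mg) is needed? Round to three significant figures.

6460 mg

LD = Vd × C / F = 555.0 × 4.420 / 0.38 = 6456 mg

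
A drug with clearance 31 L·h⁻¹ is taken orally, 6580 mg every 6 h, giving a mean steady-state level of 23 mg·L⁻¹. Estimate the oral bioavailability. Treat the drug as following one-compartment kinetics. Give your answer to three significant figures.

0.650

F·D/τ = CL·Css at steady state → F = CL·Css·τ / D.
F = 31 × 23 × 6 / 6580 = 0.650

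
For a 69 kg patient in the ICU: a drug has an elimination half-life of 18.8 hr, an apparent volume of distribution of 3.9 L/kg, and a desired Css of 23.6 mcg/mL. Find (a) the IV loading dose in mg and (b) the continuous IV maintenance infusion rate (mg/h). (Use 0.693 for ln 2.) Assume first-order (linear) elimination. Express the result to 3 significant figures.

Vd = 3.9 L/kg × 69 kg = 269.1 L
LD = Vd × C = 269.1 × 23.6 = 6351 mg
CL = 0.693 × Vd / t½ = 0.693 × 269.1 / 18.8 = 9.919 L/h
Infusion rate = CL × Css = 9.919 × 23.6 = 234.1 mg/h

(a) 6350 mg; (b) 234 mg/h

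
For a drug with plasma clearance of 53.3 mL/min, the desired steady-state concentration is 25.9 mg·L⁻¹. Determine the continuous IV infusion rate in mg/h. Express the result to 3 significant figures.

82.8 mg/h

CL = 53.3 mL/min = 53.3 × 0.06 = 3.198 L/h
At steady state, infusion rate equals elimination rate: rate in = CL × Css.
Infusion rate = CL · Css = 3.198 L/h × 25.9 mg/L = 82.83 mg/h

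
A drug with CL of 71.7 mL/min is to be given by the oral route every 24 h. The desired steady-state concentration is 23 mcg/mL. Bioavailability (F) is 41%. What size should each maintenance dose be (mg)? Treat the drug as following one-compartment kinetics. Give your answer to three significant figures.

5790 mg

Convert clearance: 71.7 mL/min × 60 min/h ÷ 1000 mL/L = 4.302 L/h
D = CL × Css × τ / F = 4.302 × 23 × 24 / 0.41 = 5792 mg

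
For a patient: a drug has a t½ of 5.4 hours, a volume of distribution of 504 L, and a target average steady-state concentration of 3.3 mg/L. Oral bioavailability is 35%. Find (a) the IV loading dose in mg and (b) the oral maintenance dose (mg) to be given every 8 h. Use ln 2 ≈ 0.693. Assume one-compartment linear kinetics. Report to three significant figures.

(a) 1660 mg; (b) 4880 mg

LD = Vd × C = 504.0 × 3.3 = 1663 mg
CL = 0.693 × Vd / t½ = 0.693 × 504.0 / 5.4 = 64.68 L/h
D = CL × Css × τ / F = 64.68 × 3.3 × 8 / 0.35 = 4879 mg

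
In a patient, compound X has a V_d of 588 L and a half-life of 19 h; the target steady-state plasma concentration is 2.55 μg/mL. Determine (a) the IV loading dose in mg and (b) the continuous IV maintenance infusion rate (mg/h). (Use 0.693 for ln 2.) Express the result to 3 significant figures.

LD = Vd × C = 588.0 × 2.55 = 1499 mg
CL = 0.693 × Vd / t½ = 0.693 × 588.0 / 19 = 21.45 L/h
Infusion rate = CL × Css = 21.45 × 2.55 = 54.70 mg/h

(a) 1500 mg; (b) 54.7 mg/h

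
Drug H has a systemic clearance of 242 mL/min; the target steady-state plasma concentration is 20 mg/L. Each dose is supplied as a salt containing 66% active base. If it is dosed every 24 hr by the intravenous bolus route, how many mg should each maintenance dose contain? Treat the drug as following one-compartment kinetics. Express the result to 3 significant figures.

10600 mg

CL = 242 mL/min × 60/1000 = 14.52 L/h
D = CL × Css × τ / S = 14.52 × 20 × 24 / 0.66 = 10560 mg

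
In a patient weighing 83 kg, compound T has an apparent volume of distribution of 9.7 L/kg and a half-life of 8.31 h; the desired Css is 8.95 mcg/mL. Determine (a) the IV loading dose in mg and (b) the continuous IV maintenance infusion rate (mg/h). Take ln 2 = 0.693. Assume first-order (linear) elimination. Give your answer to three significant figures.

(a) 7210 mg; (b) 601 mg/h

Vd = 9.7 L/kg × 83 kg = 805.1 L
LD = Vd × C = 805.1 × 8.95 = 7206 mg
CL = 0.693 × Vd / t½ = 0.693 × 805.1 / 8.31 = 67.14 L/h
Infusion rate = CL × Css = 67.14 × 8.95 = 600.9 mg/h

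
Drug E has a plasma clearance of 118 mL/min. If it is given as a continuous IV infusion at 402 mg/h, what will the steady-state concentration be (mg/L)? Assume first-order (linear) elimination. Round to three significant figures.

56.8 mg/L

CL = 118 mL/min = 118 × 0.06 = 7.080 L/h
Css = rate / CL = 402 / 7.080 = 56.78 mg/L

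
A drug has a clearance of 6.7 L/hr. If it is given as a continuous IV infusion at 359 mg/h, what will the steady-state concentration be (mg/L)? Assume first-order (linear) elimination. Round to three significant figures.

53.6 mg/L

Css = rate / CL = 359 / 6.700 = 53.58 mg/L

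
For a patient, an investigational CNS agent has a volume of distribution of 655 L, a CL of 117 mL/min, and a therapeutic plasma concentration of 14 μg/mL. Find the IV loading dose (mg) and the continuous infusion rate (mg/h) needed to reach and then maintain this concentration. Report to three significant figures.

(a) 9170 mg; (b) 98.3 mg/h

LD = Vd · C_target = 655.0 × 14 = 9170 mg
CL = 117 mL/min = 117 × 0.06 = 7.020 L/h
Infusion rate = 7.020 L/h × 14 mg/L = 98.28 mg/h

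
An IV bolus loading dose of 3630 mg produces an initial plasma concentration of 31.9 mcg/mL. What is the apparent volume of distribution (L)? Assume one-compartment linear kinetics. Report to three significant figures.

114 L

Immediately after an IV bolus, C₀ = Dose / Vd, so Vd = Dose / C₀.
Vd = 3630 / 31.9 = 113.8 L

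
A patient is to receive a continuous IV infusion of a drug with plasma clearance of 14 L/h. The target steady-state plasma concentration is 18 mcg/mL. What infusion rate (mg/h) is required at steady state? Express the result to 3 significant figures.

Infusion rate = CL · Css = 14.00 L/h × 18 mg/L = 252.0 mg/h

252 mg/h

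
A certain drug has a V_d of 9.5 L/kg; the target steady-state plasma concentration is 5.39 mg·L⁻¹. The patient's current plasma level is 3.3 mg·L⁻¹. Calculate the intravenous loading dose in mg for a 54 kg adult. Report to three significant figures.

1070 mg

Total Vd = 9.5 × 54 = 513.0 L
Concentration deficit ΔC = 5.39 − 3.3 = 2.090 mg/L
LD = Vd × ΔC = 513.0 × 2.090 = 1072 mg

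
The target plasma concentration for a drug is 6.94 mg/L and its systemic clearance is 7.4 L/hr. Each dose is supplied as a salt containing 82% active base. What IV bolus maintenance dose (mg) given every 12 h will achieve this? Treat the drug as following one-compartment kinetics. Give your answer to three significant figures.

D = CL × Css × τ / S = 7.400 × 6.94 × 12 / 0.82 = 751.6 mg

752 mg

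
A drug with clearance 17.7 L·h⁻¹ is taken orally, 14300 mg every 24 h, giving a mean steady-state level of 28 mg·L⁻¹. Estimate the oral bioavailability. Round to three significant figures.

0.832

F·D/τ = CL·Css at steady state → F = CL·Css·τ / D.
F = 17.7 × 28 × 24 / 14300 = 0.832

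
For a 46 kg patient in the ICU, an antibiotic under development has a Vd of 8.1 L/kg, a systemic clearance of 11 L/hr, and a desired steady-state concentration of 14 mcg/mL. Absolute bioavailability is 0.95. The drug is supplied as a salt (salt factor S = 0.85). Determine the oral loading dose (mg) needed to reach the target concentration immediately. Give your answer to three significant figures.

Vd = 8.1 L/kg × 46 kg = 372.6 L
The loading dose fills Vd to the target concentration.
LD = Vd × C / F / S = 372.6 × 14.00 / 0.95 / 0.85 = 6460 mg

6460 mg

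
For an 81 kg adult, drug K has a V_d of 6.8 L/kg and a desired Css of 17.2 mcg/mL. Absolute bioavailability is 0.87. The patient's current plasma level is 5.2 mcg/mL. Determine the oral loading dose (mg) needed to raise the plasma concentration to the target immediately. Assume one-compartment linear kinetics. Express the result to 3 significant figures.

7600 mg

Total Vd = 6.8 × 81 = 550.8 L
The loading dose fills Vd to the target concentration.
Concentration deficit ΔC = 17.2 − 5.2 = 12.00 mg/L
LD = Vd × ΔC / F = 550.8 × 12.00 / 0.87 = 7597 mg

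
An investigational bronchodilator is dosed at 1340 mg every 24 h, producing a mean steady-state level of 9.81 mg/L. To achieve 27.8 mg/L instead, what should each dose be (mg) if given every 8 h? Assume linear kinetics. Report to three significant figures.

For first-order elimination, Css ∝ F·D/(CL·τ); F and CL are unchanged, so Css ∝ D/τ.
D₂ = D₁ × (Css,target / Css,current) × (τ₂/τ₁) = 1340 × (27.8/9.81) × (8/24) = 1266 mg

1270 mg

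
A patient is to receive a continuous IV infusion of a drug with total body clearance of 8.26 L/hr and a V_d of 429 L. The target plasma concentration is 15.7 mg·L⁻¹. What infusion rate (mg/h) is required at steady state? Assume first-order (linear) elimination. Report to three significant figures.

130 mg/h

Vd does not affect the maintenance rate; only clearance governs steady-state input.
Infusion rate = CL · Css = 8.260 L/h × 15.7 mg/L = 129.7 mg/h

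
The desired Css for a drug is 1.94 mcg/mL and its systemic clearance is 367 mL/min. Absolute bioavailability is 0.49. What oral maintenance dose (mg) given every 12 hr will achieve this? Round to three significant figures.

CL = 367 mL/min = 367 × 0.06 = 22.02 L/h
D = CL × Css × τ / F = 22.02 × 1.94 × 12 / 0.49 = 1046 mg

1050 mg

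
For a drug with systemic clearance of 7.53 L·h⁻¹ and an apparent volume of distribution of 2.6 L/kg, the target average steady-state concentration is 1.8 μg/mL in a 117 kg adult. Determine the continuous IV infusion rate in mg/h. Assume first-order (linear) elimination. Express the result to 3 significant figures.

13.6 mg/h

Maintenance depends on clearance, not Vd — rate in must match rate out.
Rate = CL × Css = 7.530 × 1.8 = 13.55 mg/h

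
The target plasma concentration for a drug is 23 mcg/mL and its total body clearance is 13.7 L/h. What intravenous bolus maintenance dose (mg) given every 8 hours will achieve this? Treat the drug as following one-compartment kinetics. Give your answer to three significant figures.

At steady state, dose per interval replaces the amount cleared in that interval: D/τ = CL·Css.
D = CL × Css × τ = 13.70 × 23 × 8 = 2521 mg

2520 mg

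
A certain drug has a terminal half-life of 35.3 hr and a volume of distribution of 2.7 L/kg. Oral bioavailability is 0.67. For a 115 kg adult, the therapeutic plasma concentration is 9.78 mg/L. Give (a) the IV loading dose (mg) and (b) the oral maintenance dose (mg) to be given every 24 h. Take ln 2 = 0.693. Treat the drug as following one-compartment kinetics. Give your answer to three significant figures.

Vd(total) = 115 kg × 2.7 L/kg = 310.5 L
LD = Vd × C = 310.5 × 9.78 = 3037 mg
CL = 0.693 × Vd / t½ = 0.693 × 310.5 / 35.3 = 6.096 L/h
D = CL × Css × τ / F = 6.096 × 9.78 × 24 / 0.67 = 2136 mg

(a) 3040 mg; (b) 2140 mg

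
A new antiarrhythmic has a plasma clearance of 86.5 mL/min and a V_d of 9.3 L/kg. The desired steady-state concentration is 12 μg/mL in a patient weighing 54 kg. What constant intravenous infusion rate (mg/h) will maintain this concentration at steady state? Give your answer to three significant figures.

CL = 86.5 mL/min = 86.5 × 0.06 = 5.190 L/h
Infusion rate = CL · Css = 5.190 L/h × 12 mg/L = 62.28 mg/h

62.3 mg/h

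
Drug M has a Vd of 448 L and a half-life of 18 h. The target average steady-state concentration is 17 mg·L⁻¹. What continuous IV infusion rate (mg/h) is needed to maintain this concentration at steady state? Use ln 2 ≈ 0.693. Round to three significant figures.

CL = 0.693 × Vd / t½ = 0.693 × 448.0 / 18 = 17.25 L/h
Infusion rate = CL × Css = 17.25 × 17 = 293.3 mg/h

293 mg/h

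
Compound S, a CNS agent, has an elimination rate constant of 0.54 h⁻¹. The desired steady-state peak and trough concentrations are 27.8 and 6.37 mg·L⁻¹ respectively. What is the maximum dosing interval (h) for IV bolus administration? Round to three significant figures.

Between IV bolus doses, concentration decays as C = C₀·e^(−kτ), so C_peak/C_trough = e^(kτ).
τ_max = ln(C_peak/C_trough) / k = ln(27.8/6.37) / 0.5400 = 1.473 / 0.5400 = 2.728 h

2.73 h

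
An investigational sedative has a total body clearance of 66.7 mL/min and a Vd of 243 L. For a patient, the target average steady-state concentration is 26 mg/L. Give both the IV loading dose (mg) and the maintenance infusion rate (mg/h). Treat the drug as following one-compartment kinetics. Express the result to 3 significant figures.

LD = Vd · C_target = 243.0 × 26 = 6318 mg
CL = 66.7 mL/min × 60/1000 = 4.002 L/h
Infusion rate = 4.002 L/h × 26 mg/L = 104.1 mg/h

(a) 6320 mg; (b) 104 mg/h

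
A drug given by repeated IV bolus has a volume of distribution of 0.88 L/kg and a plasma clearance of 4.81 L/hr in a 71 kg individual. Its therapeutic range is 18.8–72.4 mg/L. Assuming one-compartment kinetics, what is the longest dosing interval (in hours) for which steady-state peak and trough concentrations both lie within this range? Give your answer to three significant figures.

17.5 h

Vd = 0.88 L/kg × 71 kg = 62.48 L
k = CL / Vd = 4.810 / 62.48 = 0.07698 h⁻¹
Between IV bolus doses, concentration decays as C = C₀·e^(−kτ), so C_peak/C_trough = e^(kτ).
τ_max = ln(C_peak/C_trough) / k = ln(72.4/18.8) / 0.07698 = 1.348 / 0.07698 = 17.51 h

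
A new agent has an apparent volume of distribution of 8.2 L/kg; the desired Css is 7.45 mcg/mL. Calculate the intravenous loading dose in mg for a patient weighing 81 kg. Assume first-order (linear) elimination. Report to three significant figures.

4950 mg

Total Vd = 8.2 × 81 = 664.2 L
LD = Vd × C = 664.2 × 7.450 = 4948 mg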